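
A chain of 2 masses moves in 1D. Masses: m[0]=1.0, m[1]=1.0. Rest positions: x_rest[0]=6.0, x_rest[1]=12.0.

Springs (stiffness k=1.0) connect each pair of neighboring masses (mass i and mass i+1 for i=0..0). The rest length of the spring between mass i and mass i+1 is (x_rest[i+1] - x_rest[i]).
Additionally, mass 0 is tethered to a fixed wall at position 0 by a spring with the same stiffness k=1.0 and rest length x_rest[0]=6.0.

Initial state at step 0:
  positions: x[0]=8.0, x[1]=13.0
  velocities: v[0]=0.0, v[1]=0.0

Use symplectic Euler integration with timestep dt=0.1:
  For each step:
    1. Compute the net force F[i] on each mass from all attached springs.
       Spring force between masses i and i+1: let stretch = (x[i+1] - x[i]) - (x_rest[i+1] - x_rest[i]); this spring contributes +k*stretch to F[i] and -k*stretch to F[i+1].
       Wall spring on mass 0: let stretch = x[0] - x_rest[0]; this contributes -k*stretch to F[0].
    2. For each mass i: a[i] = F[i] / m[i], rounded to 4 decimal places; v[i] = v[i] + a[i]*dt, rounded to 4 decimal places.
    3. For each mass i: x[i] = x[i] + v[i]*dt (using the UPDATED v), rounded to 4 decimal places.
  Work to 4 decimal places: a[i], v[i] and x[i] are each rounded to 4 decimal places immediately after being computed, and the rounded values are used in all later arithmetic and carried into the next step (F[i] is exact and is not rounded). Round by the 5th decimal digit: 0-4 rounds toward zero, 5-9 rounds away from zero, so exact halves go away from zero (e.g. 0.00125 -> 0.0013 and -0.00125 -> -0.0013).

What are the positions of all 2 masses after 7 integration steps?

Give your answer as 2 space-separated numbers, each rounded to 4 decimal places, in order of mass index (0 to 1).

Answer: 7.2445 13.2319

Derivation:
Step 0: x=[8.0000 13.0000] v=[0.0000 0.0000]
Step 1: x=[7.9700 13.0100] v=[-0.3000 0.1000]
Step 2: x=[7.9107 13.0296] v=[-0.5930 0.1960]
Step 3: x=[7.8235 13.0580] v=[-0.8722 0.2841]
Step 4: x=[7.7104 13.0941] v=[-1.1311 0.3607]
Step 5: x=[7.5740 13.1363] v=[-1.3638 0.4223]
Step 6: x=[7.4175 13.1829] v=[-1.5650 0.4661]
Step 7: x=[7.2445 13.2319] v=[-1.7302 0.4896]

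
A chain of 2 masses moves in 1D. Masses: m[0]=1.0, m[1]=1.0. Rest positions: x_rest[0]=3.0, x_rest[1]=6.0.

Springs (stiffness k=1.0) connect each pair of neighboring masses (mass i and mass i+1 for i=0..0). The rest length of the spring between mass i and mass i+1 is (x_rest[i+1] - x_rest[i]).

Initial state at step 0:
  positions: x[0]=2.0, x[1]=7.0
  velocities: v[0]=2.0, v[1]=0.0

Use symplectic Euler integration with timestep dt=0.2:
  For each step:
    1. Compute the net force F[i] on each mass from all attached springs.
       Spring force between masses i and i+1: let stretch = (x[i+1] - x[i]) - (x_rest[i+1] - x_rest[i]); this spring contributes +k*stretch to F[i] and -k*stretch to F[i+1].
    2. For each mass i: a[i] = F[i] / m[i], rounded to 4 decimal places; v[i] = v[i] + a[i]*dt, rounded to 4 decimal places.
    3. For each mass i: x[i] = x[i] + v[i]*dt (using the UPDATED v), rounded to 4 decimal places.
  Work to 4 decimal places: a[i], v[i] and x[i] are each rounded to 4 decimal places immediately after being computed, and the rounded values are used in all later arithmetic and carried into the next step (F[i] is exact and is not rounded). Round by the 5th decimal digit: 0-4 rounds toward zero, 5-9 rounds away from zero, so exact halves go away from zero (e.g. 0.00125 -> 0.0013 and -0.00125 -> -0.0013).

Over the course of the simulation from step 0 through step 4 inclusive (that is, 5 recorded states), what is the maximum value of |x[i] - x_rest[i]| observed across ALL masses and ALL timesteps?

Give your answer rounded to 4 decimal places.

Step 0: x=[2.0000 7.0000] v=[2.0000 0.0000]
Step 1: x=[2.4800 6.9200] v=[2.4000 -0.4000]
Step 2: x=[3.0176 6.7824] v=[2.6880 -0.6880]
Step 3: x=[3.5858 6.6142] v=[2.8410 -0.8410]
Step 4: x=[4.1551 6.4449] v=[2.8467 -0.8467]
Max displacement = 1.1551

Answer: 1.1551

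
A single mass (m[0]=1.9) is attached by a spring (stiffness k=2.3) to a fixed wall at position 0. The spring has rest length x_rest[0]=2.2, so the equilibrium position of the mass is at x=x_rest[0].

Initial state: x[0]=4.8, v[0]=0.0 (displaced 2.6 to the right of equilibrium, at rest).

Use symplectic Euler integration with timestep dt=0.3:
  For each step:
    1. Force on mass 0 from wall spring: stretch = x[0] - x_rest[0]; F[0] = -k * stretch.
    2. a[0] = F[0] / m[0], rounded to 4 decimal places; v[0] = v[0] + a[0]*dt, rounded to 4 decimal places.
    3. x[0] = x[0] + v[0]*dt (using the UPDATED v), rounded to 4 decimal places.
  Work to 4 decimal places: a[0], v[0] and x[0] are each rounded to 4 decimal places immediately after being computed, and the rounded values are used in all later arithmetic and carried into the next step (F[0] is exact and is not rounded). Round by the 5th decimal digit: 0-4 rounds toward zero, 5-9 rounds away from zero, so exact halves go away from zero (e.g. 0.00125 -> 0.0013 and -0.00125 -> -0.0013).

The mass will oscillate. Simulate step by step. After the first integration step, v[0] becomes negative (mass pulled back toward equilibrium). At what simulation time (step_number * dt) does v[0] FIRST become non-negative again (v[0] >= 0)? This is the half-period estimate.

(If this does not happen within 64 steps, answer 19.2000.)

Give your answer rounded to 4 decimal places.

Step 0: x=[4.8000] v=[0.0000]
Step 1: x=[4.5167] v=[-0.9442]
Step 2: x=[3.9811] v=[-1.7855]
Step 3: x=[3.2514] v=[-2.4323]
Step 4: x=[2.4072] v=[-2.8141]
Step 5: x=[1.5404] v=[-2.8893]
Step 6: x=[0.7455] v=[-2.6498]
Step 7: x=[0.1090] v=[-2.1216]
Step 8: x=[-0.2997] v=[-1.3622]
Step 9: x=[-0.4360] v=[-0.4544]
Step 10: x=[-0.2851] v=[0.5029]
First v>=0 after going negative at step 10, time=3.0000

Answer: 3.0000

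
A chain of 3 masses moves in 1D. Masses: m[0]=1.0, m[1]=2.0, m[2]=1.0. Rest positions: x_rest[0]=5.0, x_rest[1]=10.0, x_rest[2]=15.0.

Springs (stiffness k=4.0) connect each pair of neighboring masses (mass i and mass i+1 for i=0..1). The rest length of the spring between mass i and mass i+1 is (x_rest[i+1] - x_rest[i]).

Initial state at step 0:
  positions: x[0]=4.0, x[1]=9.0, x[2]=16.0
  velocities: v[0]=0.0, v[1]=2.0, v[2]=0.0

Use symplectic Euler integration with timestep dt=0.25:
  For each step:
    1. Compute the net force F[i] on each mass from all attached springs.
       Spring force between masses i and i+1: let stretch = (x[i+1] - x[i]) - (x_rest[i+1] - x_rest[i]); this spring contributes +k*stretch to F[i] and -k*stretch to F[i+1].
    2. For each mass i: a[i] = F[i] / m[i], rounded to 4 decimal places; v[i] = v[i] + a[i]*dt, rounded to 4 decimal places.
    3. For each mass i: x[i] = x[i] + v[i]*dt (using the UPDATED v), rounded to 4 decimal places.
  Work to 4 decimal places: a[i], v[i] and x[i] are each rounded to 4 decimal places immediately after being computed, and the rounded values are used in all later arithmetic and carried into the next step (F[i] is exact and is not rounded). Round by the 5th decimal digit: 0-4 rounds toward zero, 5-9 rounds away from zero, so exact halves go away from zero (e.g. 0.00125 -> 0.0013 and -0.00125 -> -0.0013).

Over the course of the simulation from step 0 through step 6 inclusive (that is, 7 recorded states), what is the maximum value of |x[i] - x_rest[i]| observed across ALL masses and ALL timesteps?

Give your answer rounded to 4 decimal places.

Step 0: x=[4.0000 9.0000 16.0000] v=[0.0000 2.0000 0.0000]
Step 1: x=[4.0000 9.7500 15.5000] v=[0.0000 3.0000 -2.0000]
Step 2: x=[4.1875 10.5000 14.8125] v=[0.7500 3.0000 -2.7500]
Step 3: x=[4.7031 11.0000 14.2969] v=[2.0625 2.0000 -2.0625]
Step 4: x=[5.5430 11.1250 14.2071] v=[3.3594 0.5000 -0.3594]
Step 5: x=[6.5284 10.9375 14.5967] v=[3.9414 -0.7500 1.5585]
Step 6: x=[7.3660 10.6563 15.3215] v=[3.3505 -1.1250 2.8993]
Max displacement = 2.3660

Answer: 2.3660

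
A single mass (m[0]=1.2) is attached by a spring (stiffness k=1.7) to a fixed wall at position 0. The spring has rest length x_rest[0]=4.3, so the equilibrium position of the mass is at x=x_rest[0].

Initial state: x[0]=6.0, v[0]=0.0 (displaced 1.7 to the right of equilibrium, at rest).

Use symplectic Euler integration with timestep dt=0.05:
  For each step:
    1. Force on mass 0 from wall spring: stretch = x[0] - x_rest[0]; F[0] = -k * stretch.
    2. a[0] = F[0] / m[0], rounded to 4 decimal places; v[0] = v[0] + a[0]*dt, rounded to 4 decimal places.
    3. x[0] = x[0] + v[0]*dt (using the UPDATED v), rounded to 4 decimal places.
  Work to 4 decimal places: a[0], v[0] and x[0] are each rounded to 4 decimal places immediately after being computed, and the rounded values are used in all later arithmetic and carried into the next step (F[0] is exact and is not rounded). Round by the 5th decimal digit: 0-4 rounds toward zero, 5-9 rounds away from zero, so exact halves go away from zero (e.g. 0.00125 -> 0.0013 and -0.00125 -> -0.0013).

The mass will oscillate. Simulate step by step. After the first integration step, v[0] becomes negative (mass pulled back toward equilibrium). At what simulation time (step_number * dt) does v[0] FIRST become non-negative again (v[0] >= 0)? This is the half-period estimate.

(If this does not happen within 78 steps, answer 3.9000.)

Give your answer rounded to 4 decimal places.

Step 0: x=[6.0000] v=[0.0000]
Step 1: x=[5.9940] v=[-0.1204]
Step 2: x=[5.9820] v=[-0.2404]
Step 3: x=[5.9640] v=[-0.3595]
Step 4: x=[5.9401] v=[-0.4774]
Step 5: x=[5.9104] v=[-0.5936]
Step 6: x=[5.8750] v=[-0.7077]
Step 7: x=[5.8340] v=[-0.8193]
Step 8: x=[5.7876] v=[-0.9280]
Step 9: x=[5.7359] v=[-1.0334]
Step 10: x=[5.6791] v=[-1.1351]
Step 11: x=[5.6175] v=[-1.2328]
Step 12: x=[5.5512] v=[-1.3261]
Step 13: x=[5.4805] v=[-1.4147]
Step 14: x=[5.4056] v=[-1.4983]
Step 15: x=[5.3268] v=[-1.5766]
Step 16: x=[5.2443] v=[-1.6493]
Step 17: x=[5.1585] v=[-1.7162]
Step 18: x=[5.0697] v=[-1.7770]
Step 19: x=[4.9781] v=[-1.8315]
Step 20: x=[4.8841] v=[-1.8795]
Step 21: x=[4.7881] v=[-1.9209]
Step 22: x=[4.6903] v=[-1.9555]
Step 23: x=[4.5911] v=[-1.9831]
Step 24: x=[4.4909] v=[-2.0037]
Step 25: x=[4.3900] v=[-2.0172]
Step 26: x=[4.2888] v=[-2.0236]
Step 27: x=[4.1877] v=[-2.0228]
Step 28: x=[4.0870] v=[-2.0148]
Step 29: x=[3.9870] v=[-1.9997]
Step 30: x=[3.8881] v=[-1.9775]
Step 31: x=[3.7907] v=[-1.9483]
Step 32: x=[3.6951] v=[-1.9122]
Step 33: x=[3.6016] v=[-1.8694]
Step 34: x=[3.5106] v=[-1.8199]
Step 35: x=[3.4224] v=[-1.7640]
Step 36: x=[3.3373] v=[-1.7018]
Step 37: x=[3.2556] v=[-1.6336]
Step 38: x=[3.1776] v=[-1.5596]
Step 39: x=[3.1036] v=[-1.4801]
Step 40: x=[3.0338] v=[-1.3954]
Step 41: x=[2.9685] v=[-1.3057]
Step 42: x=[2.9079] v=[-1.2114]
Step 43: x=[2.8523] v=[-1.1128]
Step 44: x=[2.8018] v=[-1.0103]
Step 45: x=[2.7566] v=[-0.9042]
Step 46: x=[2.7169] v=[-0.7949]
Step 47: x=[2.6828] v=[-0.6828]
Step 48: x=[2.6544] v=[-0.5683]
Step 49: x=[2.6318] v=[-0.4517]
Step 50: x=[2.6151] v=[-0.3335]
Step 51: x=[2.6044] v=[-0.2142]
Step 52: x=[2.5997] v=[-0.0941]
Step 53: x=[2.6010] v=[0.0263]
First v>=0 after going negative at step 53, time=2.6500

Answer: 2.6500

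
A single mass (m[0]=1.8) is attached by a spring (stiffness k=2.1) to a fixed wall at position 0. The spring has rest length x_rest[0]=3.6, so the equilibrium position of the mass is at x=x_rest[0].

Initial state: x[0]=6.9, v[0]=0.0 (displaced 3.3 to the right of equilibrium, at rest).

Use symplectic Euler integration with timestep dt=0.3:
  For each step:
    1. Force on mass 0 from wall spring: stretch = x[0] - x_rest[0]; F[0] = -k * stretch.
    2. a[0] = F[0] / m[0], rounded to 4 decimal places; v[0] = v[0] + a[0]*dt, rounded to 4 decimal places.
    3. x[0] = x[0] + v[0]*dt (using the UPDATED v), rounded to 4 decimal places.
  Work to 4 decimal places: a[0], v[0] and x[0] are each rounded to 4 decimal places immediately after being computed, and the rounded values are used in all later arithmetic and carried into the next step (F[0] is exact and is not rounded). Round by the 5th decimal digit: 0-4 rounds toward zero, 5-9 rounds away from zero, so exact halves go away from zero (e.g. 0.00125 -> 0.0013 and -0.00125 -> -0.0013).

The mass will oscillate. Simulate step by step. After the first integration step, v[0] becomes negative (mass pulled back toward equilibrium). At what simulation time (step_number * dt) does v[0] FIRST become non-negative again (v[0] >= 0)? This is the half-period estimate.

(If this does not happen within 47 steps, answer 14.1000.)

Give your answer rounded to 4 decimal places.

Step 0: x=[6.9000] v=[0.0000]
Step 1: x=[6.5535] v=[-1.1550]
Step 2: x=[5.8969] v=[-2.1887]
Step 3: x=[4.9991] v=[-2.9926]
Step 4: x=[3.9544] v=[-3.4823]
Step 5: x=[2.8725] v=[-3.6064]
Step 6: x=[1.8670] v=[-3.3518]
Step 7: x=[1.0434] v=[-2.7453]
Step 8: x=[0.4883] v=[-1.8505]
Step 9: x=[0.2599] v=[-0.7614]
Step 10: x=[0.3822] v=[0.4076]
First v>=0 after going negative at step 10, time=3.0000

Answer: 3.0000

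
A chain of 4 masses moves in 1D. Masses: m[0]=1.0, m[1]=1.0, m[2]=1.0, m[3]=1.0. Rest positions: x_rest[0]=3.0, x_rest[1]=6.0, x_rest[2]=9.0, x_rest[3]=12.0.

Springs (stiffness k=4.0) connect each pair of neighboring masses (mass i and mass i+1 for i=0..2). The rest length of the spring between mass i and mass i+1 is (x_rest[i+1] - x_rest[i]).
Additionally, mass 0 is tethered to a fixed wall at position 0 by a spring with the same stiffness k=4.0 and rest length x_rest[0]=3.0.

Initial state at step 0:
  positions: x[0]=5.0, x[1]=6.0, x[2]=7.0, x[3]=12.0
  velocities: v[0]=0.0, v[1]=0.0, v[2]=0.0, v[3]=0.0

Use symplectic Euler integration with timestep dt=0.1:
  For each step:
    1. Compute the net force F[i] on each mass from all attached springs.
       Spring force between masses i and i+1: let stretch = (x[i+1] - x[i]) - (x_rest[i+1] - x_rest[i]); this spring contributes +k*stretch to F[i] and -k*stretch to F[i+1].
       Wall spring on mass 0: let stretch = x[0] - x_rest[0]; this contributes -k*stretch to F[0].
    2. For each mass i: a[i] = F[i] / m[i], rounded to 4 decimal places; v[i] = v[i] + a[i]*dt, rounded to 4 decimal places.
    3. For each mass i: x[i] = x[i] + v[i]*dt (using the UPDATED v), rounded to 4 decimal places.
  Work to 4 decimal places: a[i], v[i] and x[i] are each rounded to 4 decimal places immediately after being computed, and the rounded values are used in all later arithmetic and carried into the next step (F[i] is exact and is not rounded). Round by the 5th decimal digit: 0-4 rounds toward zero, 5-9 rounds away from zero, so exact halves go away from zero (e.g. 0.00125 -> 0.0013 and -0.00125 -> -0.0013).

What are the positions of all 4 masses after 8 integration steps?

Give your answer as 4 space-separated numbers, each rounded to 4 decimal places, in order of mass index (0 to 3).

Step 0: x=[5.0000 6.0000 7.0000 12.0000] v=[0.0000 0.0000 0.0000 0.0000]
Step 1: x=[4.8400 6.0000 7.1600 11.9200] v=[-1.6000 0.0000 1.6000 -0.8000]
Step 2: x=[4.5328 6.0000 7.4640 11.7696] v=[-3.0720 0.0000 3.0400 -1.5040]
Step 3: x=[4.1030 5.9999 7.8817 11.5670] v=[-4.2982 -0.0013 4.1766 -2.0262]
Step 4: x=[3.5849 5.9992 8.3715 11.3370] v=[-5.1806 -0.0073 4.8980 -2.3003]
Step 5: x=[3.0200 5.9968 8.8850 11.1084] v=[-5.6488 -0.0241 5.1353 -2.2865]
Step 6: x=[2.4534 5.9909 9.3719 10.9108] v=[-5.6661 -0.0595 4.8694 -1.9759]
Step 7: x=[1.9302 5.9787 9.7852 10.7717] v=[-5.2325 -0.1221 4.1326 -1.3915]
Step 8: x=[1.4917 5.9568 10.0857 10.7131] v=[-4.3852 -0.2189 3.0046 -0.5861]

Answer: 1.4917 5.9568 10.0857 10.7131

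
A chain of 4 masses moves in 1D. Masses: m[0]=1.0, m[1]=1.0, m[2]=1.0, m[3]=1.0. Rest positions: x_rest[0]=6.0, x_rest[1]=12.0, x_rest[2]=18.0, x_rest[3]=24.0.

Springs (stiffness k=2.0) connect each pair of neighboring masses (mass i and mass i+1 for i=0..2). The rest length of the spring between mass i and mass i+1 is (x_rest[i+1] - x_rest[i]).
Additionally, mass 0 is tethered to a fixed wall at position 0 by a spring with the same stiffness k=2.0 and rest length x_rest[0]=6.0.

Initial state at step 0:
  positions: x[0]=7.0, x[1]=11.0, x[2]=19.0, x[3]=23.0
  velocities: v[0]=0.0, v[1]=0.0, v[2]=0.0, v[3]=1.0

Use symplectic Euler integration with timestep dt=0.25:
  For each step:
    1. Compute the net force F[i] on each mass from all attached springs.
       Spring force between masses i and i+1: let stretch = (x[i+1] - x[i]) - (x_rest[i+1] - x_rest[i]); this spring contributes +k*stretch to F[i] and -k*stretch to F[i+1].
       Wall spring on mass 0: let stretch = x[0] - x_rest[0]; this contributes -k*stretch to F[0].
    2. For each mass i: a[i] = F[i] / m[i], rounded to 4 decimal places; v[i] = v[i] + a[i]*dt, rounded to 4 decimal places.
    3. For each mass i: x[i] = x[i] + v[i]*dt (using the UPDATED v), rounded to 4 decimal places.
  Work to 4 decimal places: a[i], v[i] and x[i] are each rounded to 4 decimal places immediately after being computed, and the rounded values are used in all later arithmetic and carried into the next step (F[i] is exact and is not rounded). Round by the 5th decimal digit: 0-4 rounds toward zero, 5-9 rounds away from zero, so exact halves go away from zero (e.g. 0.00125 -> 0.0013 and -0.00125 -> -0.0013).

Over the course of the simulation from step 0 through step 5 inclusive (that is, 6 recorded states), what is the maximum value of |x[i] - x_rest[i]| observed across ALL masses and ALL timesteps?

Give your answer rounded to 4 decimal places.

Step 0: x=[7.0000 11.0000 19.0000 23.0000] v=[0.0000 0.0000 0.0000 1.0000]
Step 1: x=[6.6250 11.5000 18.5000 23.5000] v=[-1.5000 2.0000 -2.0000 2.0000]
Step 2: x=[6.0313 12.2656 17.7500 24.1250] v=[-2.3750 3.0625 -3.0000 2.5000]
Step 3: x=[5.4629 12.9375 17.1113 24.7031] v=[-2.2735 2.6876 -2.5547 2.3125]
Step 4: x=[5.1460 13.1968 16.8999 25.0823] v=[-1.2677 1.0372 -0.8457 1.5166]
Step 5: x=[5.1922 12.9126 17.2484 25.1887] v=[0.1847 -1.1367 1.3940 0.4254]
Max displacement = 1.1968

Answer: 1.1968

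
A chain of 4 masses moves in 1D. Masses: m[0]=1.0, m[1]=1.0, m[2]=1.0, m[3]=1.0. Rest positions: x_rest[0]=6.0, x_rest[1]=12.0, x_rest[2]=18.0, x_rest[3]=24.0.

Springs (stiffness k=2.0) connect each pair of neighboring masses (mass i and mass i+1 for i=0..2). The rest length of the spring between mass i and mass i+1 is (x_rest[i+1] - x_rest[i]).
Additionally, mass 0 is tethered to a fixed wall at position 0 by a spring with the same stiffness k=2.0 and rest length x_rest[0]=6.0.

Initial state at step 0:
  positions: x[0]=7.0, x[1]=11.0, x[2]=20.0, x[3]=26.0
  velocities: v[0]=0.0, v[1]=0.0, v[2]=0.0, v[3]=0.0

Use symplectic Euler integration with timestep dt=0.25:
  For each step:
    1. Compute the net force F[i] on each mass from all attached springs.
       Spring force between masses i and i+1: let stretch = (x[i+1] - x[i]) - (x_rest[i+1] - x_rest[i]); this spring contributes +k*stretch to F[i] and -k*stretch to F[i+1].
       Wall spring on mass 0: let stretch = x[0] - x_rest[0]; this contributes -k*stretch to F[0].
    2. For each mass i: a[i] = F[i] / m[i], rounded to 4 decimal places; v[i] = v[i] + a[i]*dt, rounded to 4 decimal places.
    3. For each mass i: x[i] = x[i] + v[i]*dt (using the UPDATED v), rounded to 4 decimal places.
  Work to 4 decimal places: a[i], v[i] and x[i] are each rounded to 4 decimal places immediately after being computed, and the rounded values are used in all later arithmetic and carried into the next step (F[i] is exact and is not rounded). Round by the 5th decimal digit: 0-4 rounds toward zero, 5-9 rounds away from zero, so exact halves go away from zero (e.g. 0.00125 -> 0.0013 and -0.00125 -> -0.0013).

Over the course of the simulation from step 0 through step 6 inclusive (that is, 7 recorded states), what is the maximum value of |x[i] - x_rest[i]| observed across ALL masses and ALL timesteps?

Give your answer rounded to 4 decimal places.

Answer: 2.1927

Derivation:
Step 0: x=[7.0000 11.0000 20.0000 26.0000] v=[0.0000 0.0000 0.0000 0.0000]
Step 1: x=[6.6250 11.6250 19.6250 26.0000] v=[-1.5000 2.5000 -1.5000 0.0000]
Step 2: x=[6.0469 12.6250 19.0469 25.9531] v=[-2.3125 4.0000 -2.3125 -0.1875]
Step 3: x=[5.5352 13.6055 18.5293 25.7930] v=[-2.0469 3.9219 -2.0704 -0.6406]
Step 4: x=[5.3404 14.1927 18.3042 25.4749] v=[-0.7794 2.3487 -0.9005 -1.2725]
Step 5: x=[5.5846 14.1873 18.4615 25.0104] v=[0.9766 -0.0217 0.6291 -1.8579]
Step 6: x=[6.2060 13.6408 18.9031 24.4773] v=[2.4857 -2.1860 1.7665 -2.1324]
Max displacement = 2.1927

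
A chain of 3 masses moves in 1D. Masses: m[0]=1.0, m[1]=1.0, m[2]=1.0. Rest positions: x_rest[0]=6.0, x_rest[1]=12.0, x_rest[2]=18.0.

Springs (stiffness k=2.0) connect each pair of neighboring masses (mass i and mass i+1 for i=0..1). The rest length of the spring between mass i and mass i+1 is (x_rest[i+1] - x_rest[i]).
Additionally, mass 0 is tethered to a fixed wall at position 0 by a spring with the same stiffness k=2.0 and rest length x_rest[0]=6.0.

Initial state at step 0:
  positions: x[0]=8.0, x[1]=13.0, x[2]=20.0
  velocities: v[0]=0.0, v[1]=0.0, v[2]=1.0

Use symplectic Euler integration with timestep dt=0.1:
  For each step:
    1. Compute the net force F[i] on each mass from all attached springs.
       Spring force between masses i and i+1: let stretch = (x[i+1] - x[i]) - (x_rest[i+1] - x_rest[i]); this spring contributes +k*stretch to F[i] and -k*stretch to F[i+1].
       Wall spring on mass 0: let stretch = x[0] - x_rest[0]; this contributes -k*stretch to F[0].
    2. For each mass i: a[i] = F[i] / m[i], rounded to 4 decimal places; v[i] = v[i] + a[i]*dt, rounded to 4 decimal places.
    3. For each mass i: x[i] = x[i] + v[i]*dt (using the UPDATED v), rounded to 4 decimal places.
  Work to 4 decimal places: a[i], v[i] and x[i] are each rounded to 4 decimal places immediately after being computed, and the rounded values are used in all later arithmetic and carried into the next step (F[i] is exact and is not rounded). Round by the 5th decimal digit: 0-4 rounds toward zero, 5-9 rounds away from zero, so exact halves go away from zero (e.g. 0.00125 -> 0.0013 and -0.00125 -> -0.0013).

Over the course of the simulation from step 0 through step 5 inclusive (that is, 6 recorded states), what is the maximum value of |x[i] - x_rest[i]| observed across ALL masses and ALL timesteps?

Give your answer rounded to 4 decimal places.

Step 0: x=[8.0000 13.0000 20.0000] v=[0.0000 0.0000 1.0000]
Step 1: x=[7.9400 13.0400 20.0800] v=[-0.6000 0.4000 0.8000]
Step 2: x=[7.8232 13.1188 20.1392] v=[-1.1680 0.7880 0.5920]
Step 3: x=[7.6559 13.2321 20.1780] v=[-1.6735 1.1330 0.3879]
Step 4: x=[7.4470 13.3728 20.1979] v=[-2.0894 1.4069 0.1987]
Step 5: x=[7.2076 13.5315 20.2013] v=[-2.3936 1.5868 0.0337]
Max displacement = 2.2013

Answer: 2.2013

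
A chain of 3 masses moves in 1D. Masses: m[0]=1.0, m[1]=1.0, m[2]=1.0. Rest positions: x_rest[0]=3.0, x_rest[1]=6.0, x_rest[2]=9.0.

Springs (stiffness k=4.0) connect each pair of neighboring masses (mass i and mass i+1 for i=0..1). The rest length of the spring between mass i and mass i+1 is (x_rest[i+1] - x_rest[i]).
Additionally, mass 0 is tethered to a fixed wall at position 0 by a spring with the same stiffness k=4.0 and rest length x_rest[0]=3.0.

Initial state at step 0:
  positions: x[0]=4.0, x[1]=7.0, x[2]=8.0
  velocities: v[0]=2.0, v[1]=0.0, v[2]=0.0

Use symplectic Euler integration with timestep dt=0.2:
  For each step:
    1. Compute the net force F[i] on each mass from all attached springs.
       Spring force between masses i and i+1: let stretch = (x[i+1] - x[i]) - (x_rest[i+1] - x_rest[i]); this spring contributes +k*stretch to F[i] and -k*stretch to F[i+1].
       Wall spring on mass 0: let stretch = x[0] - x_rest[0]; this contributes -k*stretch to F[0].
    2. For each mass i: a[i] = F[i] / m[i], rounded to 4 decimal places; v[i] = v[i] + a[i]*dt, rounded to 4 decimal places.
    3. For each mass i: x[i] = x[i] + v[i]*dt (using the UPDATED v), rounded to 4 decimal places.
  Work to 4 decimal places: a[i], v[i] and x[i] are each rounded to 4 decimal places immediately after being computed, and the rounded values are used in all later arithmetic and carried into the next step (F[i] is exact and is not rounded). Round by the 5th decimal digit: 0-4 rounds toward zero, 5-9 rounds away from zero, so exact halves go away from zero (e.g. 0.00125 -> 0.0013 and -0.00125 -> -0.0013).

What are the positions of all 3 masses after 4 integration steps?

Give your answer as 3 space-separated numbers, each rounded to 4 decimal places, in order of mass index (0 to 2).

Answer: 3.1319 5.7633 9.9602

Derivation:
Step 0: x=[4.0000 7.0000 8.0000] v=[2.0000 0.0000 0.0000]
Step 1: x=[4.2400 6.6800 8.3200] v=[1.2000 -1.6000 1.6000]
Step 2: x=[4.1920 6.2320 8.8576] v=[-0.2400 -2.2400 2.6880]
Step 3: x=[3.7997 5.8777 9.4551] v=[-1.9616 -1.7715 2.9875]
Step 4: x=[3.1319 5.7633 9.9602] v=[-3.3390 -0.5720 2.5256]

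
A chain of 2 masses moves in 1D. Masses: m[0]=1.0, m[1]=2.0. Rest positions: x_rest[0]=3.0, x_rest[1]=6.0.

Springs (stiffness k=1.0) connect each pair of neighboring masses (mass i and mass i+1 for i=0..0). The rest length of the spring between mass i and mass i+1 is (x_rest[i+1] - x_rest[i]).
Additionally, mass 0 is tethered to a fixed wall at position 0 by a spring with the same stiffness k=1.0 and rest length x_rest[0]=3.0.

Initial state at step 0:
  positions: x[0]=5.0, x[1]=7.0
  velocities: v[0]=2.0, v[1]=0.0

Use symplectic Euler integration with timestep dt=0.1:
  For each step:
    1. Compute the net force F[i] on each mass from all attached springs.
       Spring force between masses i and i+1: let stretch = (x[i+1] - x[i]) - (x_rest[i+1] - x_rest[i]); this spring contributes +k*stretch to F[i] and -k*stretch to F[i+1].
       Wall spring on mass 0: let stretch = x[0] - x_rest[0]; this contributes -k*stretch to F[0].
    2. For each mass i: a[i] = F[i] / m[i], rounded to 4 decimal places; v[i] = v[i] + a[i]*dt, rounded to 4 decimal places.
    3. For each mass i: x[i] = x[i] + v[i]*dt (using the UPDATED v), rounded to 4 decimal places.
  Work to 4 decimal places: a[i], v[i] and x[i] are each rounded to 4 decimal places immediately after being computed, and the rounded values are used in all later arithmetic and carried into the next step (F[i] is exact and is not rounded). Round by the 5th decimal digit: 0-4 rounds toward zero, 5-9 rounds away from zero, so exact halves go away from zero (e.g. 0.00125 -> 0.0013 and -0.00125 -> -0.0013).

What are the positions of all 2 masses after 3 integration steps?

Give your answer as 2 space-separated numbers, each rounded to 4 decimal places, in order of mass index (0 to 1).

Answer: 5.4074 7.0331

Derivation:
Step 0: x=[5.0000 7.0000] v=[2.0000 0.0000]
Step 1: x=[5.1700 7.0050] v=[1.7000 0.0500]
Step 2: x=[5.3067 7.0158] v=[1.3665 0.1083]
Step 3: x=[5.4074 7.0331] v=[1.0067 0.1729]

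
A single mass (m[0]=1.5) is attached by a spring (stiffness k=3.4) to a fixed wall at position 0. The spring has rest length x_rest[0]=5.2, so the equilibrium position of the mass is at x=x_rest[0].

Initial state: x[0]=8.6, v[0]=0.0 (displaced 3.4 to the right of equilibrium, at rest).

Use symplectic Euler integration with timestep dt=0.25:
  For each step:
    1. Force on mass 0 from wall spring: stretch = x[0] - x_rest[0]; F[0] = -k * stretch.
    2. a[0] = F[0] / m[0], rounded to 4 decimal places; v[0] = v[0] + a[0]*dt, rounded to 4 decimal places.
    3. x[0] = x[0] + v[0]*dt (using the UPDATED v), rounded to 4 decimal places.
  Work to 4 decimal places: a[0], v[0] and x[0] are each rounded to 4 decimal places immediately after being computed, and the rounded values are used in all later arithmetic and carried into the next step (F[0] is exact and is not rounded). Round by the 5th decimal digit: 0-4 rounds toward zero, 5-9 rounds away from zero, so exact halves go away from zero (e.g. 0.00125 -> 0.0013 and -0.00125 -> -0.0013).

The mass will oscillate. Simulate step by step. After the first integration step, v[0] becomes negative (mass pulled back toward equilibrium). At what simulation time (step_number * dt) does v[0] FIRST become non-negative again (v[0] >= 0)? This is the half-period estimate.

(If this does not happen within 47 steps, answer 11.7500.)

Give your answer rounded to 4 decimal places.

Answer: 2.2500

Derivation:
Step 0: x=[8.6000] v=[0.0000]
Step 1: x=[8.1183] v=[-1.9267]
Step 2: x=[7.2232] v=[-3.5804]
Step 3: x=[6.0415] v=[-4.7269]
Step 4: x=[4.7406] v=[-5.2038]
Step 5: x=[3.5047] v=[-4.9435]
Step 6: x=[2.5090] v=[-3.9828]
Step 7: x=[1.8945] v=[-2.4579]
Step 8: x=[1.7483] v=[-0.5848]
Step 9: x=[2.0911] v=[1.3712]
First v>=0 after going negative at step 9, time=2.2500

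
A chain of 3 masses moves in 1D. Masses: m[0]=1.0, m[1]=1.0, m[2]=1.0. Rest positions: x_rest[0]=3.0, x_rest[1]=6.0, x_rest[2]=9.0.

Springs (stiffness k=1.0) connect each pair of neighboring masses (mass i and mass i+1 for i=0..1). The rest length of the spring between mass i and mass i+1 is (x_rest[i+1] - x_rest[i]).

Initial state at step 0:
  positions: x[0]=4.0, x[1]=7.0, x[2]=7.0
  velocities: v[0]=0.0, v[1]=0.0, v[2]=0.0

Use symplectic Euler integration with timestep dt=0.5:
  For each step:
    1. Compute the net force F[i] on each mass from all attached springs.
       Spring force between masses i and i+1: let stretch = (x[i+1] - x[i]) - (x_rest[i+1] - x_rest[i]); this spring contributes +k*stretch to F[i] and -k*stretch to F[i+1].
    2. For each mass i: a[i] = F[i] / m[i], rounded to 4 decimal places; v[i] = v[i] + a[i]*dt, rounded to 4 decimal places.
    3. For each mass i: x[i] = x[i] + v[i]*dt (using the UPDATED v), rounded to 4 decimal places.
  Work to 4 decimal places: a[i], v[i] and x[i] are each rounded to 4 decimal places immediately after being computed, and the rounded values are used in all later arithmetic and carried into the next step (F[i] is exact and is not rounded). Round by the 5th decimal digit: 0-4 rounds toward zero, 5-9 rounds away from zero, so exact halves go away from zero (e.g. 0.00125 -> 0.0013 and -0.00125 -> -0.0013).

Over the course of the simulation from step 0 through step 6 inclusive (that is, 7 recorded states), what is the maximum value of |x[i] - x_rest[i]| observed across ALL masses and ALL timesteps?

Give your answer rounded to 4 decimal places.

Step 0: x=[4.0000 7.0000 7.0000] v=[0.0000 0.0000 0.0000]
Step 1: x=[4.0000 6.2500 7.7500] v=[0.0000 -1.5000 1.5000]
Step 2: x=[3.8125 5.3125 8.8750] v=[-0.3750 -1.8750 2.2500]
Step 3: x=[3.2500 4.8906 9.8594] v=[-1.1250 -0.8438 1.9688]
Step 4: x=[2.3477 5.3008 10.3516] v=[-1.8047 0.8203 0.9844]
Step 5: x=[1.4336 6.2354 10.3311] v=[-1.8282 1.8692 -0.0410]
Step 6: x=[0.9700 6.9935 10.0367] v=[-0.9273 1.5162 -0.5889]
Max displacement = 2.0300

Answer: 2.0300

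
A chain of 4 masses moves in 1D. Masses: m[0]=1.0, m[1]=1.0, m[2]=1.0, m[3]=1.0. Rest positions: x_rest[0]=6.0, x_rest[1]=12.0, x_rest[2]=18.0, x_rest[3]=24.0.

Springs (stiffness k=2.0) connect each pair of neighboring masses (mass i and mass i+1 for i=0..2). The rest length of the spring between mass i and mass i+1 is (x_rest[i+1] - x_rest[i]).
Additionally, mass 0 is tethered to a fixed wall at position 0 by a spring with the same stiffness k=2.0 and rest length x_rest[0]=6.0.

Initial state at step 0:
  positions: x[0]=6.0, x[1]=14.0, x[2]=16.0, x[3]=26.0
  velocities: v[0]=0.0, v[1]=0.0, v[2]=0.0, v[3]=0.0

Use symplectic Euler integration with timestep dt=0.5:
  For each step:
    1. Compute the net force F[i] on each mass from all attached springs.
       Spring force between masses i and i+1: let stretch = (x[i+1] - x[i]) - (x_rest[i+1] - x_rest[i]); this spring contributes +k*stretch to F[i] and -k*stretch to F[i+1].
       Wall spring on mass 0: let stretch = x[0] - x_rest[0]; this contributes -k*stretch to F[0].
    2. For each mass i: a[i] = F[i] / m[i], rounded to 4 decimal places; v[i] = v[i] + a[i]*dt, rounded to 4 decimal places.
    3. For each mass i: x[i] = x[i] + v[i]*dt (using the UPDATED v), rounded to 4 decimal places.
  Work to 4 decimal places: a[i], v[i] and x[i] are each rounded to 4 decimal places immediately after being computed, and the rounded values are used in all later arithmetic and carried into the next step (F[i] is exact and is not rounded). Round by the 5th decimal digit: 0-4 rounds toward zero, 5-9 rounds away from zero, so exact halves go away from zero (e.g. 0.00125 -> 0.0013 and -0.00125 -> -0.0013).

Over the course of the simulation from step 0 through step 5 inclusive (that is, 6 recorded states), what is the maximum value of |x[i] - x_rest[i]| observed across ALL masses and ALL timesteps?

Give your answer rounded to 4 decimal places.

Step 0: x=[6.0000 14.0000 16.0000 26.0000] v=[0.0000 0.0000 0.0000 0.0000]
Step 1: x=[7.0000 11.0000 20.0000 24.0000] v=[2.0000 -6.0000 8.0000 -4.0000]
Step 2: x=[6.5000 10.5000 21.5000 23.0000] v=[-1.0000 -1.0000 3.0000 -2.0000]
Step 3: x=[4.7500 13.5000 18.2500 24.2500] v=[-3.5000 6.0000 -6.5000 2.5000]
Step 4: x=[5.0000 14.5000 15.6250 25.5000] v=[0.5000 2.0000 -5.2500 2.5000]
Step 5: x=[7.5000 11.3125 17.3750 24.8125] v=[5.0000 -6.3750 3.5000 -1.3750]
Max displacement = 3.5000

Answer: 3.5000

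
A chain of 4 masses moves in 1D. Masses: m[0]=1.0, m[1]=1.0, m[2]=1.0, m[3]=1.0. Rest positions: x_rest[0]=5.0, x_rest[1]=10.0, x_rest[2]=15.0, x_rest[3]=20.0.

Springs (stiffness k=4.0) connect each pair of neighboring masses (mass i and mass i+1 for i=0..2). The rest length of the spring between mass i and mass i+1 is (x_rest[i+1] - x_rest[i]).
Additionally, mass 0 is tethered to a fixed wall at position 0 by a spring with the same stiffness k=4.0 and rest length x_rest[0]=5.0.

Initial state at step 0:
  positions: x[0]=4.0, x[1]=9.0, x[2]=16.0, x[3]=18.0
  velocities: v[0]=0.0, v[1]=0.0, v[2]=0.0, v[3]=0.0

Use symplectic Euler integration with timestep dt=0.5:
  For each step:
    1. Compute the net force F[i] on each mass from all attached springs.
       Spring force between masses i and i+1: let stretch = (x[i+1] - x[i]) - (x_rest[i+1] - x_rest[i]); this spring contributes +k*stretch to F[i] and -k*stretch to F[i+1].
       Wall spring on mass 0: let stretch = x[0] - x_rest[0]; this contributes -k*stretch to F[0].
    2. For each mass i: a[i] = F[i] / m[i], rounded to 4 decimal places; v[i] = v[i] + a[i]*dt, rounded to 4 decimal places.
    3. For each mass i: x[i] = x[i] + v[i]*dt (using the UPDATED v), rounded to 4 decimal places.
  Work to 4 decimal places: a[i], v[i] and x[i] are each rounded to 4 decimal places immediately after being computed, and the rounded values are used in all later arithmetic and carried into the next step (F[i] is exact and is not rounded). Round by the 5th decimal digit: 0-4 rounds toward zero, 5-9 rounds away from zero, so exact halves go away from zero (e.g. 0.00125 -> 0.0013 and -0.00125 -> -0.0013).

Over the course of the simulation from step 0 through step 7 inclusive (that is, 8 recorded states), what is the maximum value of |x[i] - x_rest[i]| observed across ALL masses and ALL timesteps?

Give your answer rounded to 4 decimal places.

Step 0: x=[4.0000 9.0000 16.0000 18.0000] v=[0.0000 0.0000 0.0000 0.0000]
Step 1: x=[5.0000 11.0000 11.0000 21.0000] v=[2.0000 4.0000 -10.0000 6.0000]
Step 2: x=[7.0000 7.0000 16.0000 19.0000] v=[4.0000 -8.0000 10.0000 -4.0000]
Step 3: x=[2.0000 12.0000 15.0000 19.0000] v=[-10.0000 10.0000 -2.0000 0.0000]
Step 4: x=[5.0000 10.0000 15.0000 20.0000] v=[6.0000 -4.0000 0.0000 2.0000]
Step 5: x=[8.0000 8.0000 15.0000 21.0000] v=[6.0000 -4.0000 0.0000 2.0000]
Step 6: x=[3.0000 13.0000 14.0000 21.0000] v=[-10.0000 10.0000 -2.0000 0.0000]
Step 7: x=[5.0000 9.0000 19.0000 19.0000] v=[4.0000 -8.0000 10.0000 -4.0000]
Max displacement = 4.0000

Answer: 4.0000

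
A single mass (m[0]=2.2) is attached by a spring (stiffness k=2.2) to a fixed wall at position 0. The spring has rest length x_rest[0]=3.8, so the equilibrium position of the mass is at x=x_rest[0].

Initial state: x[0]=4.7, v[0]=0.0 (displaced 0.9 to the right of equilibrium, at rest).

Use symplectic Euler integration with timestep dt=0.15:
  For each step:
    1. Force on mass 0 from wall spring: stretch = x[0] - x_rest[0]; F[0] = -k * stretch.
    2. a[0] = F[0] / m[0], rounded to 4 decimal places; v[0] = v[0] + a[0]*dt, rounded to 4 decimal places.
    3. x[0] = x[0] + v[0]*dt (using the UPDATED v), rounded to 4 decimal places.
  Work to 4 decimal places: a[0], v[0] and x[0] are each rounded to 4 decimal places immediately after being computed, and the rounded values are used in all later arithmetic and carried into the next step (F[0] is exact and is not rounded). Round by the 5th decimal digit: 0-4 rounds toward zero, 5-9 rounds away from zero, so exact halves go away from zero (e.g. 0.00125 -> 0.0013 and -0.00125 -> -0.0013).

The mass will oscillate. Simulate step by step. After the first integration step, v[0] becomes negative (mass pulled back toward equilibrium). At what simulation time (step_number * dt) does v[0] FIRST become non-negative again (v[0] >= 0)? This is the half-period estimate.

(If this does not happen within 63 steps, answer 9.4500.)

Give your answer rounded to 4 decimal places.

Step 0: x=[4.7000] v=[0.0000]
Step 1: x=[4.6798] v=[-0.1350]
Step 2: x=[4.6398] v=[-0.2670]
Step 3: x=[4.5809] v=[-0.3930]
Step 4: x=[4.5044] v=[-0.5101]
Step 5: x=[4.4120] v=[-0.6158]
Step 6: x=[4.3059] v=[-0.7076]
Step 7: x=[4.1884] v=[-0.7835]
Step 8: x=[4.0621] v=[-0.8418]
Step 9: x=[3.9299] v=[-0.8811]
Step 10: x=[3.7948] v=[-0.9006]
Step 11: x=[3.6598] v=[-0.8998]
Step 12: x=[3.5280] v=[-0.8788]
Step 13: x=[3.4023] v=[-0.8380]
Step 14: x=[3.2856] v=[-0.7783]
Step 15: x=[3.1804] v=[-0.7011]
Step 16: x=[3.0892] v=[-0.6082]
Step 17: x=[3.0140] v=[-0.5016]
Step 18: x=[2.9564] v=[-0.3837]
Step 19: x=[2.9178] v=[-0.2572]
Step 20: x=[2.8991] v=[-0.1249]
Step 21: x=[2.9006] v=[0.0102]
First v>=0 after going negative at step 21, time=3.1500

Answer: 3.1500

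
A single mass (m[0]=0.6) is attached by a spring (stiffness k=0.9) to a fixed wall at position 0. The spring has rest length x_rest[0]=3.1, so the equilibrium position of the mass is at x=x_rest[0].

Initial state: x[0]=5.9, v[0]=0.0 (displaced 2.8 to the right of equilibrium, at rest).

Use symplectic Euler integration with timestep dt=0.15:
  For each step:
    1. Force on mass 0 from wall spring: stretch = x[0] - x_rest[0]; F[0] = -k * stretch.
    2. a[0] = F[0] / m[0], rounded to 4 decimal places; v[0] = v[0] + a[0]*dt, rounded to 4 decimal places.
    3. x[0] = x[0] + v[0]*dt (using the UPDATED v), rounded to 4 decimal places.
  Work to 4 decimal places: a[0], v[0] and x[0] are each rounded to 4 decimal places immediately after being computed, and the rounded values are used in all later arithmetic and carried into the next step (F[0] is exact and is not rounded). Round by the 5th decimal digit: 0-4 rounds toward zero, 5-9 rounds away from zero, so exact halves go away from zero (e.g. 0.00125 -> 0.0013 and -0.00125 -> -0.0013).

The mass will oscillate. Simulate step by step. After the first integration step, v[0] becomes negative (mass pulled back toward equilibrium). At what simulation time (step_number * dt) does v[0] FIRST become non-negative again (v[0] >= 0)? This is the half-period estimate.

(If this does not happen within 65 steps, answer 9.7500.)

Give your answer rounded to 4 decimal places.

Answer: 2.7000

Derivation:
Step 0: x=[5.9000] v=[0.0000]
Step 1: x=[5.8055] v=[-0.6300]
Step 2: x=[5.6197] v=[-1.2387]
Step 3: x=[5.3489] v=[-1.8056]
Step 4: x=[5.0022] v=[-2.3116]
Step 5: x=[4.5913] v=[-2.7396]
Step 6: x=[4.1300] v=[-3.0752]
Step 7: x=[3.6340] v=[-3.3070]
Step 8: x=[3.1199] v=[-3.4272]
Step 9: x=[2.6051] v=[-3.4317]
Step 10: x=[2.1071] v=[-3.3203]
Step 11: x=[1.6426] v=[-3.0969]
Step 12: x=[1.2273] v=[-2.7690]
Step 13: x=[0.8752] v=[-2.3476]
Step 14: x=[0.5982] v=[-1.8470]
Step 15: x=[0.4056] v=[-1.2841]
Step 16: x=[0.3039] v=[-0.6779]
Step 17: x=[0.2966] v=[-0.0488]
Step 18: x=[0.3839] v=[0.5820]
First v>=0 after going negative at step 18, time=2.7000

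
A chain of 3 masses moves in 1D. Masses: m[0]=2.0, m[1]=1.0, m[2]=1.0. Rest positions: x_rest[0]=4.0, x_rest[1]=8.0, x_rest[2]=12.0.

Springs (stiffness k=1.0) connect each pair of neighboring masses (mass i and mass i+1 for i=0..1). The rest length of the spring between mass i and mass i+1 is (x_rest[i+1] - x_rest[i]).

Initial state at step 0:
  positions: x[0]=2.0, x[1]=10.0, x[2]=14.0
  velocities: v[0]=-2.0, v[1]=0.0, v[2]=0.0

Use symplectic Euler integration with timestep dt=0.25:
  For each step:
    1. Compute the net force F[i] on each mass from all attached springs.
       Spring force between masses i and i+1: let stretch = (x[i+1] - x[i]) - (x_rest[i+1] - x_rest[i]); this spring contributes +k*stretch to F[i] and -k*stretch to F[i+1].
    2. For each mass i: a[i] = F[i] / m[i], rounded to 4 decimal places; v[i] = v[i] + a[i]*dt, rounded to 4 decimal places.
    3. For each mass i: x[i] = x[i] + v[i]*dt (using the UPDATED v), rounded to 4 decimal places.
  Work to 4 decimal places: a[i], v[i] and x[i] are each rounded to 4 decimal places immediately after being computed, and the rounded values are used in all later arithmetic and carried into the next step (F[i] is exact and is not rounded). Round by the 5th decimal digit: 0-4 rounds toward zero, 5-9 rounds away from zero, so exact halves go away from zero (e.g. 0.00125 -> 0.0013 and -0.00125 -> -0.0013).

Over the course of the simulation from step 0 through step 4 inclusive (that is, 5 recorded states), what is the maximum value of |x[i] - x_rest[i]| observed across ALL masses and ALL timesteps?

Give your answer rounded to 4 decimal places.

Step 0: x=[2.0000 10.0000 14.0000] v=[-2.0000 0.0000 0.0000]
Step 1: x=[1.6250 9.7500 14.0000] v=[-1.5000 -1.0000 0.0000]
Step 2: x=[1.3789 9.2578 13.9844] v=[-0.9844 -1.9688 -0.0625]
Step 3: x=[1.2540 8.5686 13.9234] v=[-0.4995 -2.7569 -0.2442]
Step 4: x=[1.2327 7.7569 13.7777] v=[-0.0852 -3.2469 -0.5829]
Max displacement = 2.7673

Answer: 2.7673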